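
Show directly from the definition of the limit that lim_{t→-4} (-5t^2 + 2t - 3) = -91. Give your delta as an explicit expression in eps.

Let eps > 0. We want delta > 0 such that 0 < |t + 4| < delta implies |(-5t^2 + 2t - 3) + 91| < eps.
(-5t^2 + 2t - 3) + 91 = -5t^2 + 2t + 88 = (t + 4)(-5t + 22).
So |(-5t^2 + 2t - 3) + 91| = |t + 4|·|-5t + 22|.
Require delta ≤ 1. Then |t + 4| < 1 gives |t| < 5, and by the triangle inequality |-5t + 22| ≤ 5·5 + 22 = 47.
Hence |(-5t^2 + 2t - 3) + 91| ≤ 47|t + 4| < eps provided |t + 4| < eps/47.
Choosing delta = min(1, eps/47) ensures both conditions, hence |(-5t^2 + 2t - 3) + 91| < eps.

delta = min(1, eps/47)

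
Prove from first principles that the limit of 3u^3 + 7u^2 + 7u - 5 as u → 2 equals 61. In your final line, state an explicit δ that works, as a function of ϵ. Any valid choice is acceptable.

δ = min(1, ϵ/99)

Let ϵ > 0 be given. We want δ > 0 such that 0 < |u − 2| < δ implies |(3u^3 + 7u^2 + 7u - 5) − 61| < ϵ.
(3u^3 + 7u^2 + 7u - 5) − 61 = 3u^3 + 7u^2 + 7u - 66 = (u − 2)(3u^2 + 13u + 33).
So |(3u^3 + 7u^2 + 7u - 5) − 61| = |u − 2|·|3u^2 + 13u + 33|.
Assume first that |u − 2| < 1, so |u| < 3. Then |3u^2 + 13u + 33| ≤ 3·3^2 + 13·3 + 33 = 99.
Hence |(3u^3 + 7u^2 + 7u - 5) − 61| ≤ 99|u − 2| < ϵ provided |u − 2| < ϵ/99.
Take δ = min(1, ϵ/99). Then 0 < |u − 2| < δ gives both |u − 2| < 1 and |u − 2| < ϵ/99, so |(3u^3 + 7u^2 + 7u - 5) − 61| < ϵ.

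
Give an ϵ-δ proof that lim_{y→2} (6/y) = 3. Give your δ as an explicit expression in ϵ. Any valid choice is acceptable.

δ = min(1, (1/3)ϵ)

Fix ϵ > 0. We seek δ > 0 such that 0 < |y − 2| < δ implies |6/y − 3| < ϵ.
|6/y − 3| = 6·|2 − y|/(2·|y|) = 6|y − 2|/(2|y|).
Require δ ≤ 1 so that |y| > 2 − 1 = 1, hence 2|y| > 2.
Then |6/y − 3| < 6|y − 2|/2, which is < ϵ when |y − 2| < (1/3)ϵ.
Take δ = min(1, (1/3)ϵ). Then 0 < |y − 2| < δ gives both |y − 2| < 1 and |y − 2| < (1/3)ϵ, so |6/y − 3| < ϵ.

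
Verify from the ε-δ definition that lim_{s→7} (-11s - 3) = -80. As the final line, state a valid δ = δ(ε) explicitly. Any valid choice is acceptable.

δ = ε/11

Suppose ε > 0. We need δ > 0 so that 0 < |s − 7| < δ implies |(-11s - 3) + 80| < ε.
Since (-11s - 3) + 80 = -11(s − 7), we have |(-11s - 3) + 80| = 11|s − 7|.
So 11|s − 7| < ε exactly when |s − 7| < ε/11.
Take δ = ε/11. If 0 < |s − 7| < δ then |(-11s - 3) + 80| = 11|s − 7| < 11·(ε/11) = ε.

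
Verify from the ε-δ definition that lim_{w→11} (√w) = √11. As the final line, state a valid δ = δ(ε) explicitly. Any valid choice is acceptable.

δ = min(11, √11·ε)

Suppose ε > 0. We want δ > 0 such that 0 < |w − 11| < δ implies |√w − √11| < ε.
Rationalise: √w − √11 = (w − 11)/(√w + √11), so |√w − √11| = |w − 11|/(√w + √11).
Restrict δ ≤ 11 so that |w − 11| < 11 forces w > 0, and then √w + √11 > √11.
Hence |√w − √11| < |w − 11|/√11, which is < ε once |w − 11| < √11·ε.
Take δ = min(11, √11·ε). If 0 < |w − 11| < δ then w > 0 and |√w − √11| < |w − 11|/√11 < ε.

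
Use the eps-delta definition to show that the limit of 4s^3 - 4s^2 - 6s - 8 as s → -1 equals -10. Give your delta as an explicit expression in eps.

delta = min(1, eps/34)

Fix eps > 0. We want delta > 0 such that 0 < |s + 1| < delta implies |(4s^3 - 4s^2 - 6s - 8) + 10| < eps.
(4s^3 - 4s^2 - 6s - 8) + 10 = 4s^3 - 4s^2 - 6s + 2 = (s + 1)(4s^2 - 8s + 2).
So |(4s^3 - 4s^2 - 6s - 8) + 10| = |s + 1|·|4s^2 - 8s + 2|.
Assume first that |s + 1| < 1, so |s| < 2. Then |4s^2 - 8s + 2| ≤ 4·2^2 + 8·2 + 2 = 34.
Hence |(4s^3 - 4s^2 - 6s - 8) + 10| ≤ 34|s + 1| < eps provided |s + 1| < eps/34.
Take delta = min(1, eps/34). Then 0 < |s + 1| < delta gives both |s + 1| < 1 and |s + 1| < eps/34, so |(4s^3 - 4s^2 - 6s - 8) + 10| < eps.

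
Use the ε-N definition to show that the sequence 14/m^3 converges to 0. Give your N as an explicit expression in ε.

N = (14/ε)^{1/3}

Suppose ε > 0. For m ≥ 1, |14/m^3 − 0| = 14/m^3.
14/m^3 < ε ⇔ m^3 > 14/ε ⇔ m > (14/ε)^{1/3}.
Take N = (14/ε)^{1/3}. Then m > N implies 14/m^3 < ε.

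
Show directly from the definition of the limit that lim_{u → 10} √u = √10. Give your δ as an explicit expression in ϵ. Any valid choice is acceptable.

δ = min(10, √10·ϵ)

Suppose ϵ > 0. We want δ > 0 such that 0 < |u − 10| < δ implies |√u − √10| < ϵ.
Rationalise: √u − √10 = (u − 10)/(√u + √10), so |√u − √10| = |u − 10|/(√u + √10).
Restrict δ ≤ 10 so that |u − 10| < 10 forces u > 0, and then √u + √10 > √10.
Hence |√u − √10| < |u − 10|/√10, which is < ϵ once |u − 10| < √10·ϵ.
Take δ = min(10, √10·ϵ). If 0 < |u − 10| < δ then u > 0 and |√u − √10| < |u − 10|/√10 < ϵ.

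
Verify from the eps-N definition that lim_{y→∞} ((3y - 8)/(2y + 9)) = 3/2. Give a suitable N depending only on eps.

N = (43/4)/eps

Let eps > 0 be given. We seek N > 0 such that y > N implies |(3y - 8)/(2y + 9) − (3/2)| < eps.
(3y - 8)/(2y + 9) − (3/2) = (2(3y - 8) − 3(2y + 9)) / (2(2y + 9)) = -43/(2(2y + 9)).
For y > 0 we have 2y + 9 > 2y, so |(3y - 8)/(2y + 9) − (3/2)| = 43/(2(2y + 9)) < 43/(2·2y) = (43/4)/y.
Thus |(3y - 8)/(2y + 9) − (3/2)| < eps whenever y > (43/4)/eps.
Take N = (43/4)/eps. If y > N then |(3y - 8)/(2y + 9) − (3/2)| < (43/4)/y < eps.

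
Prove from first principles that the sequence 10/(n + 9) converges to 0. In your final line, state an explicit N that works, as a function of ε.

Fix ε > 0. For n ≥ 1, |10/(n + 9) − 0| = 10/(n + 9) ≤ 10/n.
We need 10/n < ε, i.e. n > 10/ε.
Take N = 10/ε. If n > N then |10/(n + 9)| ≤ 10/n < ε.

N = 10/ε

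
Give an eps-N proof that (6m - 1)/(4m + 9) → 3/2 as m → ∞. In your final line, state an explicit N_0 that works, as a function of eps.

Let eps > 0 be given. For m ≥ 1, |(6m - 1)/(4m + 9) − (3/2)| = |-58|/(4(4m + 9)) = 58/(4(4m + 9)).
Since 4m + 9 ≥ 4m for m ≥ 1, this is ≤ 58/(4·4m) = (29/8)/m.
So |(6m - 1)/(4m + 9) − (3/2)| < eps whenever m > (29/8)/eps.
Take N_0 = (29/8)/eps. If m > N_0 then |(6m - 1)/(4m + 9) − (3/2)| ≤ (29/8)/m < eps.

N_0 = (29/8)/eps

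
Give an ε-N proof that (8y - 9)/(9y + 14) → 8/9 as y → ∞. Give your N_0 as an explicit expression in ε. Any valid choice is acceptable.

N_0 = (193/81)/ε

Let ε > 0. We seek N_0 > 0 such that y > N_0 implies |(8y - 9)/(9y + 14) − (8/9)| < ε.
(8y - 9)/(9y + 14) − (8/9) = (9(8y - 9) − 8(9y + 14)) / (9(9y + 14)) = -193/(9(9y + 14)).
For y > 0 we have 9y + 14 > 9y, so |(8y - 9)/(9y + 14) − (8/9)| = 193/(9(9y + 14)) < 193/(9·9y) = (193/81)/y.
Thus |(8y - 9)/(9y + 14) − (8/9)| < ε whenever y > (193/81)/ε.
Take N_0 = (193/81)/ε. If y > N_0 then |(8y - 9)/(9y + 14) − (8/9)| < (193/81)/y < ε.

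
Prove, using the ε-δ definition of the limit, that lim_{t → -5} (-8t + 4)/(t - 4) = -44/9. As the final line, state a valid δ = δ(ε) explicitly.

Fix ε > 0. We want δ > 0 with 0 < |t + 5| < δ ⇒ |(-8t + 4)/(t - 4) + 44/9| < ε.
Combining over a common denominator, (-8t + 4)/(t - 4) + 44/9 = [(-8t + 4)·(-9) − 44·(t - 4)] / [(-9)·(t - 4)] = 28(t + 5) / ((-9)(t - 4)).
So |(-8t + 4)/(t - 4) + 44/9| = 28|t + 5| / (9·|t − 4|).
Restrict δ ≤ 9/2. Then |t + 5| < 9/2 gives |t − 4| = |(t + 5) + (-9)| ≥ 9 − 9/2 = 9/2.
Hence |(-8t + 4)/(t - 4) + 44/9| < 28|t + 5|/(9·(9/2)) = (56/81)|t + 5|, which is < ε once |t + 5| < (81/56)ε.
Take δ = min(9/2, (81/56)ε). Then 0 < |t + 5| < δ forces both bounds, so |(-8t + 4)/(t - 4) + 44/9| < ε.

δ = min(9/2, (81/56)ε)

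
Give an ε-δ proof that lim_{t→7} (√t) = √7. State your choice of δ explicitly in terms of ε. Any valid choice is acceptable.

δ = min(7, √7·ε)

Let ε > 0 be given. We want δ > 0 such that 0 < |t − 7| < δ implies |√t − √7| < ε.
Multiplying by the conjugate, |√t − √7| = |t − 7|/(√t + √7).
Restrict δ ≤ 7 so that |t − 7| < 7 forces t > 0, and then √t + √7 > √7.
Hence |√t − √7| < |t − 7|/√7, which is < ε once |t − 7| < √7·ε.
Take δ = min(7, √7·ε). If 0 < |t − 7| < δ then t > 0 and |√t − √7| < |t − 7|/√7 < ε.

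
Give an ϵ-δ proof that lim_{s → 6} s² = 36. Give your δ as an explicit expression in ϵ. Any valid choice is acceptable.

Fix ϵ > 0. We seek δ > 0 with 0 < |s − 6| < δ ⇒ |s² − 36| < ϵ.
Factor: s² − 36 = (s − 6)(s + 6), so |s² − 36| = |s − 6|·|s + 6|.
Impose δ ≤ 2 so that |s| < 8; then |s + 6| ≤ 14.
Hence |s² − 36| ≤ 14|s − 6|, which is < ϵ once |s − 6| < ϵ/14.
Take δ = min(2, ϵ/14). If 0 < |s − 6| < δ then both bounds hold and |s² − 36| ≤ 14|s − 6| < 14·(ϵ/14) = ϵ.

δ = min(2, ϵ/14)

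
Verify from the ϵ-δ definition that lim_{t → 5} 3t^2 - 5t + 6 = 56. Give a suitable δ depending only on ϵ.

Let ϵ > 0. We want δ > 0 such that 0 < |t − 5| < δ implies |(3t^2 - 5t + 6) − 56| < ϵ.
(3t^2 - 5t + 6) − 56 = 3t^2 - 5t - 50 = (t − 5)(3t + 10).
So |(3t^2 - 5t + 6) − 56| = |t − 5|·|3t + 10|.
Require δ ≤ 1. Then |t − 5| < 1 gives |t| < 6, and by the triangle inequality |3t + 10| ≤ 3·6 + 10 = 28.
Hence |(3t^2 - 5t + 6) − 56| ≤ 28|t − 5| < ϵ provided |t − 5| < ϵ/28.
Take δ = min(1, ϵ/28). Then 0 < |t − 5| < δ gives both |t − 5| < 1 and |t − 5| < ϵ/28, so |(3t^2 - 5t + 6) − 56| < ϵ.

δ = min(1, ϵ/28)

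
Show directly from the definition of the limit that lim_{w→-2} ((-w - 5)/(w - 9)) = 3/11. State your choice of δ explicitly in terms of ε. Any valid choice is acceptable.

δ = min(11/2, (121/28)ε)

Fix ε > 0. We want δ > 0 with 0 < |w + 2| < δ ⇒ |(-w - 5)/(w - 9) − (3/11)| < ε.
Combining over a common denominator, (-w - 5)/(w - 9) − (3/11) = [(-w - 5)·(-11) − (-3)·(w - 9)] / [(-11)·(w - 9)] = 14(w + 2) / ((-11)(w - 9)).
So |(-w - 5)/(w - 9) − (3/11)| = 14|w + 2| / (11·|w − 9|).
Require δ ≤ 11/2, so |w − 9| ≥ |-11| − |w + 2| > 11 − 11/2 = 11/2.
Hence |(-w - 5)/(w - 9) − (3/11)| < 14|w + 2|/(11·(11/2)) = (28/121)|w + 2|, which is < ε once |w + 2| < (121/28)ε.
Take δ = min(11/2, (121/28)ε). Then 0 < |w + 2| < δ forces both bounds, so |(-w - 5)/(w - 9) − (3/11)| < ε.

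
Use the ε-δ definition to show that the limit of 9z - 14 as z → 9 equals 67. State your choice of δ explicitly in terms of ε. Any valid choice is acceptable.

Let ε > 0. We need δ > 0 so that 0 < |z − 9| < δ implies |(9z - 14) − 67| < ε.
Since (9z - 14) − 67 = 9(z − 9), we have |(9z - 14) − 67| = 9|z − 9|.
So 9|z − 9| < ε exactly when |z − 9| < ε/9.
Choosing δ = ε/9 gives |(9z - 14) − 67| = 9|z − 9| < ε whenever |z − 9| < δ.

δ = ε/9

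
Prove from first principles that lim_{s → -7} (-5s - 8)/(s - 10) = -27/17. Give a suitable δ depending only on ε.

Let ε > 0. We want δ > 0 with 0 < |s + 7| < δ ⇒ |(-5s - 8)/(s - 10) + 27/17| < ε.
Combining over a common denominator, (-5s - 8)/(s - 10) + 27/17 = [(-5s - 8)·(-17) − 27·(s - 10)] / [(-17)·(s - 10)] = 58(s + 7) / ((-17)(s - 10)).
So |(-5s - 8)/(s - 10) + 27/17| = 58|s + 7| / (17·|s − 10|).
Require δ ≤ 17/2, so |s − 10| ≥ |-17| − |s + 7| > 17 − 17/2 = 17/2.
Hence |(-5s - 8)/(s - 10) + 27/17| < 58|s + 7|/(17·(17/2)) = (116/289)|s + 7|, which is < ε once |s + 7| < (289/116)ε.
Take δ = min(17/2, (289/116)ε). Then 0 < |s + 7| < δ forces both bounds, so |(-5s - 8)/(s - 10) + 27/17| < ε.

δ = min(17/2, (289/116)ε)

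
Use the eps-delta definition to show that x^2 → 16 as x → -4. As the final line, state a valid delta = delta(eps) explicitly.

Let eps > 0 be given. We seek delta > 0 with 0 < |x + 4| < delta ⇒ |x^2 − 16| < eps.
Factor: x^2 − 16 = (x + 4)(x - 4), so |x^2 − 16| = |x + 4|·|x - 4|.
Restrict delta ≤ 1. Then |x + 4| < 1 gives |x| < 5, so by the triangle inequality |x - 4| ≤ 5 + 4 = 9.
Hence |x^2 − 16| ≤ 9|x + 4|, which is < eps once |x + 4| < eps/9.
Take delta = min(1, eps/9). If 0 < |x + 4| < delta then both bounds hold and |x^2 − 16| ≤ 9|x + 4| < 9·(eps/9) = eps.

delta = min(1, eps/9)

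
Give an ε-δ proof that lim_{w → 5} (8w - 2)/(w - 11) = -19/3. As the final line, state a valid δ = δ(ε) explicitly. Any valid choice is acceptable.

Let ε > 0. We want δ > 0 with 0 < |w − 5| < δ ⇒ |(8w - 2)/(w - 11) + 19/3| < ε.
Combining over a common denominator, (8w - 2)/(w - 11) + 19/3 = [(8w - 2)·(-6) − 38·(w - 11)] / [(-6)·(w - 11)] = -86(w − 5) / ((-6)(w - 11)).
So |(8w - 2)/(w - 11) + 19/3| = 86|w − 5| / (6·|w − 11|).
Restrict δ ≤ 3. Then |w − 5| < 3 gives |w − 11| = |(w − 5) + (-6)| ≥ 6 − 3 = 3.
Hence |(8w - 2)/(w - 11) + 19/3| < 86|w − 5|/(6·3) = (43/9)|w − 5|, which is < ε once |w − 5| < (9/43)ε.
Take δ = min(3, (9/43)ε). Then 0 < |w − 5| < δ forces both bounds, so |(8w - 2)/(w - 11) + 19/3| < ε.

δ = min(3, (9/43)ε)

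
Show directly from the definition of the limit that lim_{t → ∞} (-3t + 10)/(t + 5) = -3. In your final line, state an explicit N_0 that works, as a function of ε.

Let ε > 0. We seek N_0 > 0 such that t > N_0 implies |(-3t + 10)/(t + 5) + 3| < ε.
(-3t + 10)/(t + 5) + 3 = ((-3t + 10) − (-3)(t + 5)) / ((t + 5)) = 25/((t + 5)).
For t > 0 we have t + 5 > t, so |(-3t + 10)/(t + 5) + 3| = 25/((t + 5)) < 25/(t) = 25/t.
Thus |(-3t + 10)/(t + 5) + 3| < ε whenever t > 25/ε.
Take N_0 = 25/ε. If t > N_0 then |(-3t + 10)/(t + 5) + 3| < 25/t < ε.

N_0 = 25/ε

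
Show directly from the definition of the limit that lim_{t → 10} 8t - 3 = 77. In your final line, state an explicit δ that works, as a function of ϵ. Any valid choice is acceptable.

δ = ϵ/8

Let ϵ > 0 be given. We need δ > 0 so that 0 < |t − 10| < δ implies |(8t - 3) − 77| < ϵ.
|(8t - 3) − 77| = |8t - 80| = 8|t − 10|.
So 8|t − 10| < ϵ exactly when |t − 10| < ϵ/8.
Choosing δ = ϵ/8 gives |(8t - 3) − 77| = 8|t − 10| < ϵ whenever |t − 10| < δ.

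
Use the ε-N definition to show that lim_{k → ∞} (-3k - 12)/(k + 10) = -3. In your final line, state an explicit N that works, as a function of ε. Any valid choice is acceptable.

Let ε > 0. For k ≥ 1, |(-3k - 12)/(k + 10) + 3| = |18|/((k + 10)) = 18/((k + 10)).
Since k + 10 ≥ k for k ≥ 1, this is ≤ 18/(k) = 18/k.
So |(-3k - 12)/(k + 10) + 3| < ε whenever k > 18/ε.
Take N = 18/ε. If k > N then |(-3k - 12)/(k + 10) + 3| ≤ 18/k < ε.

N = 18/ε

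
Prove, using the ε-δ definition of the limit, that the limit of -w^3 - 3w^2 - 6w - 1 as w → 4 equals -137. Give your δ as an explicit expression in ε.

Fix ε > 0. We want δ > 0 such that 0 < |w − 4| < δ implies |(-w^3 - 3w^2 - 6w - 1) + 137| < ε.
(-w^3 - 3w^2 - 6w - 1) + 137 = -w^3 - 3w^2 - 6w + 136 = (w − 4)(-w^2 - 7w - 34).
So |(-w^3 - 3w^2 - 6w - 1) + 137| = |w − 4|·|-w^2 - 7w - 34|.
Require δ ≤ 2. Then |w − 4| < 2 gives |w| < 6, and by the triangle inequality |-w^2 - 7w - 34| ≤ 6^2 + 7·6 + 34 = 112.
Hence |(-w^3 - 3w^2 - 6w - 1) + 137| ≤ 112|w − 4| < ε provided |w − 4| < ε/112.
Take δ = min(2, ε/112). Then 0 < |w − 4| < δ gives both |w − 4| < 2 and |w − 4| < ε/112, so |(-w^3 - 3w^2 - 6w - 1) + 137| < ε.

δ = min(2, ε/112)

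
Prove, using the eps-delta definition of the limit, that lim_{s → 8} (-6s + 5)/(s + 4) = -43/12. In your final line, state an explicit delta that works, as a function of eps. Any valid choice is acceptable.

delta = min(6, (72/29)eps)

Suppose eps > 0. We want delta > 0 with 0 < |s − 8| < delta ⇒ |(-6s + 5)/(s + 4) + 43/12| < eps.
Combining over a common denominator, (-6s + 5)/(s + 4) + 43/12 = [(-6s + 5)·12 − (-43)·(s + 4)] / [12·(s + 4)] = -29(s − 8) / (12(s + 4)).
So |(-6s + 5)/(s + 4) + 43/12| = 29|s − 8| / (12·|s + 4|).
Require delta ≤ 6, so |s + 4| ≥ |12| − |s − 8| > 12 − 6 = 6.
Hence |(-6s + 5)/(s + 4) + 43/12| < 29|s − 8|/(12·6) = (29/72)|s − 8|, which is < eps once |s − 8| < (72/29)eps.
Take delta = min(6, (72/29)eps). Then 0 < |s − 8| < delta forces both bounds, so |(-6s + 5)/(s + 4) + 43/12| < eps.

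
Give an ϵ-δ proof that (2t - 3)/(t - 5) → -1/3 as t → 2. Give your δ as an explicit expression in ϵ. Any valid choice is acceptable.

Let ϵ > 0 be given. We want δ > 0 with 0 < |t − 2| < δ ⇒ |(2t - 3)/(t - 5) + 1/3| < ϵ.
Combining over a common denominator, (2t - 3)/(t - 5) + 1/3 = [(2t - 3)·(-3) − 1·(t - 5)] / [(-3)·(t - 5)] = -7(t − 2) / ((-3)(t - 5)).
So |(2t - 3)/(t - 5) + 1/3| = 7|t − 2| / (3·|t − 5|).
Require δ ≤ 3/2, so |t − 5| ≥ |-3| − |t − 2| > 3 − 3/2 = 3/2.
Hence |(2t - 3)/(t - 5) + 1/3| < 7|t − 2|/(3·(3/2)) = (14/9)|t − 2|, which is < ϵ once |t − 2| < (9/14)ϵ.
Take δ = min(3/2, (9/14)ϵ). Then 0 < |t − 2| < δ forces both bounds, so |(2t - 3)/(t - 5) + 1/3| < ϵ.

δ = min(3/2, (9/14)ϵ)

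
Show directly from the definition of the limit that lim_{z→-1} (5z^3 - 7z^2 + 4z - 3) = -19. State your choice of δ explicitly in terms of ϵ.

δ = min(2, ϵ/97)

Let ϵ > 0. We want δ > 0 such that 0 < |z + 1| < δ implies |(5z^3 - 7z^2 + 4z - 3) + 19| < ϵ.
(5z^3 - 7z^2 + 4z - 3) + 19 = 5z^3 - 7z^2 + 4z + 16 = (z + 1)(5z^2 - 12z + 16).
So |(5z^3 - 7z^2 + 4z - 3) + 19| = |z + 1|·|5z^2 - 12z + 16|.
Require δ ≤ 2. Then |z + 1| < 2 gives |z| < 3, and by the triangle inequality |5z^2 - 12z + 16| ≤ 5·3^2 + 12·3 + 16 = 97.
Hence |(5z^3 - 7z^2 + 4z - 3) + 19| ≤ 97|z + 1| < ϵ provided |z + 1| < ϵ/97.
Choosing δ = min(2, ϵ/97) ensures both conditions, hence |(5z^3 - 7z^2 + 4z - 3) + 19| < ϵ.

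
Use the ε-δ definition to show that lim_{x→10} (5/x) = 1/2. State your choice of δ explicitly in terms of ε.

Let ε > 0 be given. We seek δ > 0 such that 0 < |x − 10| < δ implies |5/x − (1/2)| < ε.
|5/x − (1/2)| = 5·|10 − x|/(10·|x|) = 5|x − 10|/(10|x|).
Restrict δ ≤ 5. Then |x − 10| < 5 gives |x| > 5, so 10|x| > 50.
Then |5/x − (1/2)| < 5|x − 10|/50, which is < ε when |x − 10| < 10ε.
Take δ = min(5, 10ε). Then 0 < |x − 10| < δ gives both |x − 10| < 5 and |x − 10| < 10ε, so |5/x − (1/2)| < ε.

δ = min(5, 10ε)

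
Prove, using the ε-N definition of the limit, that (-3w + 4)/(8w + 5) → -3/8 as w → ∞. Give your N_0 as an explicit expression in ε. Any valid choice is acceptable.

N_0 = (47/64)/ε

Suppose ε > 0. We seek N_0 > 0 such that w > N_0 implies |(-3w + 4)/(8w + 5) + 3/8| < ε.
(-3w + 4)/(8w + 5) + 3/8 = (8(-3w + 4) − (-3)(8w + 5)) / (8(8w + 5)) = 47/(8(8w + 5)).
For w > 0 we have 8w + 5 > 8w, so |(-3w + 4)/(8w + 5) + 3/8| = 47/(8(8w + 5)) < 47/(8·8w) = (47/64)/w.
Thus |(-3w + 4)/(8w + 5) + 3/8| < ε whenever w > (47/64)/ε.
Take N_0 = (47/64)/ε. If w > N_0 then |(-3w + 4)/(8w + 5) + 3/8| < (47/64)/w < ε.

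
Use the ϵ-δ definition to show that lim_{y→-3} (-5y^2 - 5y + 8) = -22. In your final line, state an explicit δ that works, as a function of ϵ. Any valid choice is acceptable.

Fix ϵ > 0. We want δ > 0 such that 0 < |y + 3| < δ implies |(-5y^2 - 5y + 8) + 22| < ϵ.
(-5y^2 - 5y + 8) + 22 = -5y^2 - 5y + 30 = (y + 3)(-5y + 10).
So |(-5y^2 - 5y + 8) + 22| = |y + 3|·|-5y + 10|.
Require δ ≤ 1. Then |y + 3| < 1 gives |y| < 4, and by the triangle inequality |-5y + 10| ≤ 5·4 + 10 = 30.
Hence |(-5y^2 - 5y + 8) + 22| ≤ 30|y + 3| < ϵ provided |y + 3| < ϵ/30.
Choosing δ = min(1, ϵ/30) ensures both conditions, hence |(-5y^2 - 5y + 8) + 22| < ϵ.

δ = min(1, ϵ/30)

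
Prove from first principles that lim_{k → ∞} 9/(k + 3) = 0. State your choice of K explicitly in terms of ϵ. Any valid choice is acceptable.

K = 9/ϵ

Fix ϵ > 0. For k ≥ 1, |9/(k + 3) − 0| = 9/(k + 3) ≤ 9/k.
We need 9/k < ϵ, i.e. k > 9/ϵ.
Take K = 9/ϵ. If k > K then |9/(k + 3)| ≤ 9/k < ϵ.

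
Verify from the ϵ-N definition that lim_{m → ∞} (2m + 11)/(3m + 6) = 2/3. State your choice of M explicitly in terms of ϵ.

M = (7/3)/ϵ

Suppose ϵ > 0. For m ≥ 1, |(2m + 11)/(3m + 6) − (2/3)| = |21|/(3(3m + 6)) = 21/(3(3m + 6)).
Since 3m + 6 ≥ 3m for m ≥ 1, this is ≤ 21/(3·3m) = (7/3)/m.
So |(2m + 11)/(3m + 6) − (2/3)| < ϵ whenever m > (7/3)/ϵ.
Take M = (7/3)/ϵ. If m > M then |(2m + 11)/(3m + 6) − (2/3)| ≤ (7/3)/m < ϵ.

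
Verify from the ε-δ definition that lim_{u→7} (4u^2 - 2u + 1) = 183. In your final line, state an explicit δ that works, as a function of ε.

Let ε > 0. We want δ > 0 such that 0 < |u − 7| < δ implies |(4u^2 - 2u + 1) − 183| < ε.
(4u^2 - 2u + 1) − 183 = 4u^2 - 2u - 182 = (u − 7)(4u + 26).
So |(4u^2 - 2u + 1) − 183| = |u − 7|·|4u + 26|.
Require δ ≤ 2. Then |u − 7| < 2 gives |u| < 9, and by the triangle inequality |4u + 26| ≤ 4·9 + 26 = 62.
Hence |(4u^2 - 2u + 1) − 183| ≤ 62|u − 7| < ε provided |u − 7| < ε/62.
Choosing δ = min(2, ε/62) ensures both conditions, hence |(4u^2 - 2u + 1) − 183| < ε.

δ = min(2, ε/62)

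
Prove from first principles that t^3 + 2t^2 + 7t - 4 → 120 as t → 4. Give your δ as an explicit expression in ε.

Let ε > 0 be given. We want δ > 0 such that 0 < |t − 4| < δ implies |(t^3 + 2t^2 + 7t - 4) − 120| < ε.
(t^3 + 2t^2 + 7t - 4) − 120 = t^3 + 2t^2 + 7t - 124 = (t − 4)(t^2 + 6t + 31).
So |(t^3 + 2t^2 + 7t - 4) − 120| = |t − 4|·|t^2 + 6t + 31|.
Require δ ≤ 2. Then |t − 4| < 2 gives |t| < 6, and by the triangle inequality |t^2 + 6t + 31| ≤ 6^2 + 6·6 + 31 = 103.
Hence |(t^3 + 2t^2 + 7t - 4) − 120| ≤ 103|t − 4| < ε provided |t − 4| < ε/103.
Choosing δ = min(2, ε/103) ensures both conditions, hence |(t^3 + 2t^2 + 7t - 4) − 120| < ε.

δ = min(2, ε/103)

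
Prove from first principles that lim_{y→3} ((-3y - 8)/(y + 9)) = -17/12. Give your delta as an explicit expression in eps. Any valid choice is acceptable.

Suppose eps > 0. We want delta > 0 with 0 < |y − 3| < delta ⇒ |(-3y - 8)/(y + 9) + 17/12| < eps.
Combining over a common denominator, (-3y - 8)/(y + 9) + 17/12 = [(-3y - 8)·12 − (-17)·(y + 9)] / [12·(y + 9)] = -19(y − 3) / (12(y + 9)).
So |(-3y - 8)/(y + 9) + 17/12| = 19|y − 3| / (12·|y + 9|).
Require delta ≤ 6, so |y + 9| ≥ |12| − |y − 3| > 12 − 6 = 6.
Hence |(-3y - 8)/(y + 9) + 17/12| < 19|y − 3|/(12·6) = (19/72)|y − 3|, which is < eps once |y − 3| < (72/19)eps.
Take delta = min(6, (72/19)eps). Then 0 < |y − 3| < delta forces both bounds, so |(-3y - 8)/(y + 9) + 17/12| < eps.

delta = min(6, (72/19)eps)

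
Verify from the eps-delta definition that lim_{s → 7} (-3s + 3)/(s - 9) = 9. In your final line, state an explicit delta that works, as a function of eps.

Fix eps > 0. We want delta > 0 with 0 < |s − 7| < delta ⇒ |(-3s + 3)/(s - 9) − 9| < eps.
Combining over a common denominator, (-3s + 3)/(s - 9) − 9 = [(-3s + 3)·(-2) − (-18)·(s - 9)] / [(-2)·(s - 9)] = 24(s − 7) / ((-2)(s - 9)).
So |(-3s + 3)/(s - 9) − 9| = 24|s − 7| / (2·|s − 9|).
Require delta ≤ 1, so |s − 9| ≥ |-2| − |s − 7| > 2 − 1 = 1.
Hence |(-3s + 3)/(s - 9) − 9| < 24|s − 7|/(2·1) = 12|s − 7|, which is < eps once |s − 7| < (1/12)eps.
Take delta = min(1, (1/12)eps). Then 0 < |s − 7| < delta forces both bounds, so |(-3s + 3)/(s - 9) − 9| < eps.

delta = min(1, (1/12)eps)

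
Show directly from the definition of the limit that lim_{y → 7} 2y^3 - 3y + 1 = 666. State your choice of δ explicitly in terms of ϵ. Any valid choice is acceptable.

Let ϵ > 0 be given. We want δ > 0 such that 0 < |y − 7| < δ implies |(2y^3 - 3y + 1) − 666| < ϵ.
(2y^3 - 3y + 1) − 666 = 2y^3 - 3y - 665 = (y − 7)(2y^2 + 14y + 95).
So |(2y^3 - 3y + 1) − 666| = |y − 7|·|2y^2 + 14y + 95|.
Assume first that |y − 7| < 2, so |y| < 9. Then |2y^2 + 14y + 95| ≤ 2·9^2 + 14·9 + 95 = 383.
Hence |(2y^3 - 3y + 1) − 666| ≤ 383|y − 7| < ϵ provided |y − 7| < ϵ/383.
Choosing δ = min(2, ϵ/383) ensures both conditions, hence |(2y^3 - 3y + 1) − 666| < ϵ.

δ = min(2, ϵ/383)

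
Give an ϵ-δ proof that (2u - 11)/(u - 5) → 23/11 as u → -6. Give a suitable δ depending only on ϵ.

Let ϵ > 0 be given. We want δ > 0 with 0 < |u + 6| < δ ⇒ |(2u - 11)/(u - 5) − (23/11)| < ϵ.
Combining over a common denominator, (2u - 11)/(u - 5) − (23/11) = [(2u - 11)·(-11) − (-23)·(u - 5)] / [(-11)·(u - 5)] = 1(u + 6) / ((-11)(u - 5)).
So |(2u - 11)/(u - 5) − (23/11)| = |u + 6| / (11·|u − 5|).
Restrict δ ≤ 11/2. Then |u + 6| < 11/2 gives |u − 5| = |(u + 6) + (-11)| ≥ 11 − 11/2 = 11/2.
Hence |(2u - 11)/(u - 5) − (23/11)| < |u + 6|/(11·(11/2)) = (2/121)|u + 6|, which is < ϵ once |u + 6| < (121/2)ϵ.
Take δ = min(11/2, (121/2)ϵ). Then 0 < |u + 6| < δ forces both bounds, so |(2u - 11)/(u - 5) − (23/11)| < ϵ.

δ = min(11/2, (121/2)ϵ)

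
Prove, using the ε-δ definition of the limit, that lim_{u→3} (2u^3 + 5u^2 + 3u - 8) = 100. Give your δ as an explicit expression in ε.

δ = min(1, ε/112)

Fix ε > 0. We want δ > 0 such that 0 < |u − 3| < δ implies |(2u^3 + 5u^2 + 3u - 8) − 100| < ε.
(2u^3 + 5u^2 + 3u - 8) − 100 = 2u^3 + 5u^2 + 3u - 108 = (u − 3)(2u^2 + 11u + 36).
So |(2u^3 + 5u^2 + 3u - 8) − 100| = |u − 3|·|2u^2 + 11u + 36|.
Assume first that |u − 3| < 1, so |u| < 4. Then |2u^2 + 11u + 36| ≤ 2·4^2 + 11·4 + 36 = 112.
Hence |(2u^3 + 5u^2 + 3u - 8) − 100| ≤ 112|u − 3| < ε provided |u − 3| < ε/112.
Take δ = min(1, ε/112). Then 0 < |u − 3| < δ gives both |u − 3| < 1 and |u − 3| < ε/112, so |(2u^3 + 5u^2 + 3u - 8) − 100| < ε.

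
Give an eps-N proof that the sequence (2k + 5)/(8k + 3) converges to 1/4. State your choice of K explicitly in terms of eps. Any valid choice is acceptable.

Fix eps > 0. For k ≥ 1, |(2k + 5)/(8k + 3) − (1/4)| = |34|/(8(8k + 3)) = 34/(8(8k + 3)).
Since 8k + 3 ≥ 8k for k ≥ 1, this is ≤ 34/(8·8k) = (17/32)/k.
So |(2k + 5)/(8k + 3) − (1/4)| < eps whenever k > (17/32)/eps.
Take K = (17/32)/eps. If k > K then |(2k + 5)/(8k + 3) − (1/4)| ≤ (17/32)/k < eps.

K = (17/32)/eps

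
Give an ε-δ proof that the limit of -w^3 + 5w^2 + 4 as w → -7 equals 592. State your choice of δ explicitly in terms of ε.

δ = min(1, ε/244)

Let ε > 0. We want δ > 0 such that 0 < |w + 7| < δ implies |(-w^3 + 5w^2 + 4) − 592| < ε.
(-w^3 + 5w^2 + 4) − 592 = -w^3 + 5w^2 - 588 = (w + 7)(-w^2 + 12w - 84).
So |(-w^3 + 5w^2 + 4) − 592| = |w + 7|·|-w^2 + 12w - 84|.
Assume first that |w + 7| < 1, so |w| < 8. Then |-w^2 + 12w - 84| ≤ 8^2 + 12·8 + 84 = 244.
Hence |(-w^3 + 5w^2 + 4) − 592| ≤ 244|w + 7| < ε provided |w + 7| < ε/244.
Choosing δ = min(1, ε/244) ensures both conditions, hence |(-w^3 + 5w^2 + 4) − 592| < ε.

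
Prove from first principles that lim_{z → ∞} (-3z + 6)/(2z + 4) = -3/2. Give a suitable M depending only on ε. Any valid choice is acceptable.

Let ε > 0. We seek M > 0 such that z > M implies |(-3z + 6)/(2z + 4) + 3/2| < ε.
(-3z + 6)/(2z + 4) + 3/2 = (2(-3z + 6) − (-3)(2z + 4)) / (2(2z + 4)) = 24/(2(2z + 4)).
For z > 0 we have 2z + 4 > 2z, so |(-3z + 6)/(2z + 4) + 3/2| = 24/(2(2z + 4)) < 24/(2·2z) = 6/z.
Thus |(-3z + 6)/(2z + 4) + 3/2| < ε whenever z > 6/ε.
Take M = 6/ε. If z > M then |(-3z + 6)/(2z + 4) + 3/2| < 6/z < ε.

M = 6/ε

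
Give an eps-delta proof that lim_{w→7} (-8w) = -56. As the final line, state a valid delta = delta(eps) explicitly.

Fix eps > 0. We need delta > 0 so that 0 < |w − 7| < delta implies |(-8w) + 56| < eps.
|(-8w) + 56| = |-8w + 56| = 8|w − 7|.
So 8|w − 7| < eps exactly when |w − 7| < eps/8.
Take delta = eps/8. If 0 < |w − 7| < delta then |(-8w) + 56| = 8|w − 7| < 8·(eps/8) = eps.

delta = eps/8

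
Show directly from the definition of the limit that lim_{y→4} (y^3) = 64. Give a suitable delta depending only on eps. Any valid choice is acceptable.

Fix eps > 0. We seek delta > 0 with 0 < |y − 4| < delta ⇒ |y^3 − 64| < eps.
Factor: y^3 − 64 = (y − 4)(y^2 + 4y + 16), so |y^3 − 64| = |y − 4|·|y^2 + 4y + 16|.
Impose delta ≤ 2 so that |y| < 6; then |y^2 + 4y + 16| ≤ 76.
Hence |y^3 − 64| ≤ 76|y − 4|, which is < eps once |y − 4| < eps/76.
Take delta = min(2, eps/76). If 0 < |y − 4| < delta then both bounds hold and |y^3 − 64| ≤ 76|y − 4| < 76·(eps/76) = eps.

delta = min(2, eps/76)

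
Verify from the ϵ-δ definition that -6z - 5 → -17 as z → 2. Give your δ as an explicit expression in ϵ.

Fix ϵ > 0. We need δ > 0 so that 0 < |z − 2| < δ implies |(-6z - 5) + 17| < ϵ.
|(-6z - 5) + 17| = |-6z + 12| = 6|z − 2|.
So 6|z − 2| < ϵ exactly when |z − 2| < ϵ/6.
Take δ = ϵ/6. If 0 < |z − 2| < δ then |(-6z - 5) + 17| = 6|z − 2| < 6·(ϵ/6) = ϵ.

δ = ϵ/6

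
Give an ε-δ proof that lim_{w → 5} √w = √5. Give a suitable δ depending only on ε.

δ = min(5, √5·ε)

Fix ε > 0. We want δ > 0 such that 0 < |w − 5| < δ implies |√w − √5| < ε.
Multiplying by the conjugate, |√w − √5| = |w − 5|/(√w + √5).
Restrict δ ≤ 5 so that |w − 5| < 5 forces w > 0, and then √w + √5 > √5.
Hence |√w − √5| < |w − 5|/√5, which is < ε once |w − 5| < √5·ε.
Take δ = min(5, √5·ε). If 0 < |w − 5| < δ then w > 0 and |√w − √5| < |w − 5|/√5 < ε.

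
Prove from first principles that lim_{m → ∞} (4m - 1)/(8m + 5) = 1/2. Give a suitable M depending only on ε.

Fix ε > 0. For m ≥ 1, |(4m - 1)/(8m + 5) − (1/2)| = |-28|/(8(8m + 5)) = 28/(8(8m + 5)).
Since 8m + 5 ≥ 8m for m ≥ 1, this is ≤ 28/(8·8m) = (7/16)/m.
So |(4m - 1)/(8m + 5) − (1/2)| < ε whenever m > (7/16)/ε.
Take M = (7/16)/ε. If m > M then |(4m - 1)/(8m + 5) − (1/2)| ≤ (7/16)/m < ε.

M = (7/16)/ε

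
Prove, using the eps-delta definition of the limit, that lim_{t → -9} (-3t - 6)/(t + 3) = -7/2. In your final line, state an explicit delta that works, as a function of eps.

delta = min(3, 6eps)

Suppose eps > 0. We want delta > 0 with 0 < |t + 9| < delta ⇒ |(-3t - 6)/(t + 3) + 7/2| < eps.
Combining over a common denominator, (-3t - 6)/(t + 3) + 7/2 = [(-3t - 6)·(-6) − 21·(t + 3)] / [(-6)·(t + 3)] = -3(t + 9) / ((-6)(t + 3)).
So |(-3t - 6)/(t + 3) + 7/2| = 3|t + 9| / (6·|t + 3|).
Require delta ≤ 3, so |t + 3| ≥ |-6| − |t + 9| > 6 − 3 = 3.
Hence |(-3t - 6)/(t + 3) + 7/2| < 3|t + 9|/(6·3) = (1/6)|t + 9|, which is < eps once |t + 9| < 6eps.
Take delta = min(3, 6eps). Then 0 < |t + 9| < delta forces both bounds, so |(-3t - 6)/(t + 3) + 7/2| < eps.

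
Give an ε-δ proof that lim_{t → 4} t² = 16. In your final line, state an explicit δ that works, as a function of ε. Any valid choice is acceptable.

δ = min(2, ε/10)

Suppose ε > 0. We seek δ > 0 with 0 < |t − 4| < δ ⇒ |t² − 16| < ε.
Factor: t² − 16 = (t − 4)(t + 4), so |t² − 16| = |t − 4|·|t + 4|.
Restrict δ ≤ 2. Then |t − 4| < 2 gives |t| < 6, so by the triangle inequality |t + 4| ≤ 6 + 4 = 10.
Hence |t² − 16| ≤ 10|t − 4|, which is < ε once |t − 4| < ε/10.
Take δ = min(2, ε/10). If 0 < |t − 4| < δ then both bounds hold and |t² − 16| ≤ 10|t − 4| < 10·(ε/10) = ε.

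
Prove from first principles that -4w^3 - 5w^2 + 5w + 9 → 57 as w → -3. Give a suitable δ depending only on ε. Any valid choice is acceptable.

δ = min(1, ε/108)

Let ε > 0 be given. We want δ > 0 such that 0 < |w + 3| < δ implies |(-4w^3 - 5w^2 + 5w + 9) − 57| < ε.
(-4w^3 - 5w^2 + 5w + 9) − 57 = -4w^3 - 5w^2 + 5w - 48 = (w + 3)(-4w^2 + 7w - 16).
So |(-4w^3 - 5w^2 + 5w + 9) − 57| = |w + 3|·|-4w^2 + 7w - 16|.
Assume first that |w + 3| < 1, so |w| < 4. Then |-4w^2 + 7w - 16| ≤ 4·4^2 + 7·4 + 16 = 108.
Hence |(-4w^3 - 5w^2 + 5w + 9) − 57| ≤ 108|w + 3| < ε provided |w + 3| < ε/108.
Take δ = min(1, ε/108). Then 0 < |w + 3| < δ gives both |w + 3| < 1 and |w + 3| < ε/108, so |(-4w^3 - 5w^2 + 5w + 9) − 57| < ε.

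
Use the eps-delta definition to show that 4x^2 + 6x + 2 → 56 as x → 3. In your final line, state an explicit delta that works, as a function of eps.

delta = min(2, eps/38)

Let eps > 0 be given. We want delta > 0 such that 0 < |x − 3| < delta implies |(4x^2 + 6x + 2) − 56| < eps.
(4x^2 + 6x + 2) − 56 = 4x^2 + 6x - 54 = (x − 3)(4x + 18).
So |(4x^2 + 6x + 2) − 56| = |x − 3|·|4x + 18|.
Assume first that |x − 3| < 2, so |x| < 5. Then |4x + 18| ≤ 4·5 + 18 = 38.
Hence |(4x^2 + 6x + 2) − 56| ≤ 38|x − 3| < eps provided |x − 3| < eps/38.
Take delta = min(2, eps/38). Then 0 < |x − 3| < delta gives both |x − 3| < 2 and |x − 3| < eps/38, so |(4x^2 + 6x + 2) − 56| < eps.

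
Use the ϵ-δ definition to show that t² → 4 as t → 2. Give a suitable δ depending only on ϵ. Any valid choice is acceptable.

δ = min(1, ϵ/5)

Let ϵ > 0 be given. We seek δ > 0 with 0 < |t − 2| < δ ⇒ |t² − 4| < ϵ.
Factor: t² − 4 = (t − 2)(t + 2), so |t² − 4| = |t − 2|·|t + 2|.
Impose δ ≤ 1 so that |t| < 3; then |t + 2| ≤ 5.
Hence |t² − 4| ≤ 5|t − 2|, which is < ϵ once |t − 2| < ϵ/5.
Take δ = min(1, ϵ/5). If 0 < |t − 2| < δ then both bounds hold and |t² − 4| ≤ 5|t − 2| < 5·(ϵ/5) = ϵ.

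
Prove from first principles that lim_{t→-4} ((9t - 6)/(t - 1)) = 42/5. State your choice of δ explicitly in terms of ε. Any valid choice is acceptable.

δ = min(5/2, (25/6)ε)

Fix ε > 0. We want δ > 0 with 0 < |t + 4| < δ ⇒ |(9t - 6)/(t - 1) − (42/5)| < ε.
Combining over a common denominator, (9t - 6)/(t - 1) − (42/5) = [(9t - 6)·(-5) − (-42)·(t - 1)] / [(-5)·(t - 1)] = -3(t + 4) / ((-5)(t - 1)).
So |(9t - 6)/(t - 1) − (42/5)| = 3|t + 4| / (5·|t − 1|).
Require δ ≤ 5/2, so |t − 1| ≥ |-5| − |t + 4| > 5 − 5/2 = 5/2.
Hence |(9t - 6)/(t - 1) − (42/5)| < 3|t + 4|/(5·(5/2)) = (6/25)|t + 4|, which is < ε once |t + 4| < (25/6)ε.
Take δ = min(5/2, (25/6)ε). Then 0 < |t + 4| < δ forces both bounds, so |(9t - 6)/(t - 1) − (42/5)| < ε.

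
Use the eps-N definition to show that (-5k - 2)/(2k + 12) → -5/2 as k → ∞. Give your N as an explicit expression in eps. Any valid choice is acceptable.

N = 14/eps

Let eps > 0 be given. For k ≥ 1, |(-5k - 2)/(2k + 12) + 5/2| = |56|/(2(2k + 12)) = 56/(2(2k + 12)).
Since 2k + 12 ≥ 2k for k ≥ 1, this is ≤ 56/(2·2k) = 14/k.
So |(-5k - 2)/(2k + 12) + 5/2| < eps whenever k > 14/eps.
Take N = 14/eps. If k > N then |(-5k - 2)/(2k + 12) + 5/2| ≤ 14/k < eps.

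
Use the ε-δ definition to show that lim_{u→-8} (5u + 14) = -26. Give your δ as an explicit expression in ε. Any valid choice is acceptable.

δ = ε/5

Fix ε > 0. We need δ > 0 so that 0 < |u + 8| < δ implies |(5u + 14) + 26| < ε.
Since (5u + 14) + 26 = 5(u + 8), we have |(5u + 14) + 26| = 5|u + 8|.
Thus it suffices that |u + 8| < ε/5.
Choosing δ = ε/5 gives |(5u + 14) + 26| = 5|u + 8| < ε whenever |u + 8| < δ.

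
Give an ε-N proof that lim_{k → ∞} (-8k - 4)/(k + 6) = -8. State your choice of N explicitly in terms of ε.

Fix ε > 0. For k ≥ 1, |(-8k - 4)/(k + 6) + 8| = |44|/((k + 6)) = 44/((k + 6)).
Since k + 6 ≥ k for k ≥ 1, this is ≤ 44/(k) = 44/k.
So |(-8k - 4)/(k + 6) + 8| < ε whenever k > 44/ε.
Take N = 44/ε. If k > N then |(-8k - 4)/(k + 6) + 8| ≤ 44/k < ε.

N = 44/ε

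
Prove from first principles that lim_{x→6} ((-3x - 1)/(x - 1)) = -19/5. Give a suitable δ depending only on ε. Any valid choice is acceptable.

Let ε > 0. We want δ > 0 with 0 < |x − 6| < δ ⇒ |(-3x - 1)/(x - 1) + 19/5| < ε.
Combining over a common denominator, (-3x - 1)/(x - 1) + 19/5 = [(-3x - 1)·5 − (-19)·(x - 1)] / [5·(x - 1)] = 4(x − 6) / (5(x - 1)).
So |(-3x - 1)/(x - 1) + 19/5| = 4|x − 6| / (5·|x − 1|).
Require δ ≤ 5/2, so |x − 1| ≥ |5| − |x − 6| > 5 − 5/2 = 5/2.
Hence |(-3x - 1)/(x - 1) + 19/5| < 4|x − 6|/(5·(5/2)) = (8/25)|x − 6|, which is < ε once |x − 6| < (25/8)ε.
Take δ = min(5/2, (25/8)ε). Then 0 < |x − 6| < δ forces both bounds, so |(-3x - 1)/(x - 1) + 19/5| < ε.

δ = min(5/2, (25/8)ε)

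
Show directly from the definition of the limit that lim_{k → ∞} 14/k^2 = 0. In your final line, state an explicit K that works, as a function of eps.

Suppose eps > 0. For k ≥ 1, |14/k^2 − 0| = 14/k^2.
14/k^2 < eps ⇔ k^2 > 14/eps ⇔ k > (14/eps)^{1/2}.
Take K = (14/eps)^{1/2}. Then k > K implies 14/k^2 < eps.

K = (14/eps)^{1/2}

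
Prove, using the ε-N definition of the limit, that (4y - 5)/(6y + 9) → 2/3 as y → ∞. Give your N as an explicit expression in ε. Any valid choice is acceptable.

Fix ε > 0. We seek N > 0 such that y > N implies |(4y - 5)/(6y + 9) − (2/3)| < ε.
(4y - 5)/(6y + 9) − (2/3) = (6(4y - 5) − 4(6y + 9)) / (6(6y + 9)) = -66/(6(6y + 9)).
For y > 0 we have 6y + 9 > 6y, so |(4y - 5)/(6y + 9) − (2/3)| = 66/(6(6y + 9)) < 66/(6·6y) = (11/6)/y.
Thus |(4y - 5)/(6y + 9) − (2/3)| < ε whenever y > (11/6)/ε.
Take N = (11/6)/ε. If y > N then |(4y - 5)/(6y + 9) − (2/3)| < (11/6)/y < ε.

N = (11/6)/ε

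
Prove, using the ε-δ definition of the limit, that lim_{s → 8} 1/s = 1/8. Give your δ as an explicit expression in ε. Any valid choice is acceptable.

Suppose ε > 0. We seek δ > 0 such that 0 < |s − 8| < δ implies |1/s − (1/8)| < ε.
|1/s − (1/8)| = |8 − s|/(8·|s|) = |s − 8|/(8|s|).
Restrict δ ≤ 4. Then |s − 8| < 4 gives |s| > 4, so 8|s| > 32.
Then |1/s − (1/8)| < |s − 8|/32, which is < ε when |s − 8| < 32ε.
Take δ = min(4, 32ε). Then 0 < |s − 8| < δ gives both |s − 8| < 4 and |s − 8| < 32ε, so |1/s − (1/8)| < ε.

δ = min(4, 32ε)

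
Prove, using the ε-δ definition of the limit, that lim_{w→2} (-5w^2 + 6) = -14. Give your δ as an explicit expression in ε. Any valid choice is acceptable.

δ = min(1, ε/25)

Fix ε > 0. We want δ > 0 such that 0 < |w − 2| < δ implies |(-5w^2 + 6) + 14| < ε.
(-5w^2 + 6) + 14 = -5w^2 + 20 = (w − 2)(-5w - 10).
So |(-5w^2 + 6) + 14| = |w − 2|·|-5w - 10|.
Require δ ≤ 1. Then |w − 2| < 1 gives |w| < 3, and by the triangle inequality |-5w - 10| ≤ 5·3 + 10 = 25.
Hence |(-5w^2 + 6) + 14| ≤ 25|w − 2| < ε provided |w − 2| < ε/25.
Choosing δ = min(1, ε/25) ensures both conditions, hence |(-5w^2 + 6) + 14| < ε.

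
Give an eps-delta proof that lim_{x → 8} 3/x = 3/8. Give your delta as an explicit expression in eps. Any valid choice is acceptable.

Suppose eps > 0. We seek delta > 0 such that 0 < |x − 8| < delta implies |3/x − (3/8)| < eps.
|3/x − (3/8)| = 3·|8 − x|/(8·|x|) = 3|x − 8|/(8|x|).
Restrict delta ≤ 4. Then |x − 8| < 4 gives |x| > 4, so 8|x| > 32.
Then |3/x − (3/8)| < 3|x − 8|/32, which is < eps when |x − 8| < (32/3)eps.
Take delta = min(4, (32/3)eps). Then 0 < |x − 8| < delta gives both |x − 8| < 4 and |x − 8| < (32/3)eps, so |3/x − (3/8)| < eps.

delta = min(4, (32/3)eps)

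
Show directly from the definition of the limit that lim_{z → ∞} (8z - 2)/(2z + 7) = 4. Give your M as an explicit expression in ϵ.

M = 15/ϵ

Fix ϵ > 0. We seek M > 0 such that z > M implies |(8z - 2)/(2z + 7) − 4| < ϵ.
(8z - 2)/(2z + 7) − 4 = (2(8z - 2) − 8(2z + 7)) / (2(2z + 7)) = -60/(2(2z + 7)).
For z > 0 we have 2z + 7 > 2z, so |(8z - 2)/(2z + 7) − 4| = 60/(2(2z + 7)) < 60/(2·2z) = 15/z.
Thus |(8z - 2)/(2z + 7) − 4| < ϵ whenever z > 15/ϵ.
Take M = 15/ϵ. If z > M then |(8z - 2)/(2z + 7) − 4| < 15/z < ϵ.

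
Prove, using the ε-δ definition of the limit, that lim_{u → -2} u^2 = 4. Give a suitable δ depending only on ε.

Let ε > 0 be given. We seek δ > 0 with 0 < |u + 2| < δ ⇒ |u^2 − 4| < ε.
Factor: u^2 − 4 = (u + 2)(u - 2), so |u^2 − 4| = |u + 2|·|u - 2|.
Impose δ ≤ 1 so that |u| < 3; then |u - 2| ≤ 5.
Hence |u^2 − 4| ≤ 5|u + 2|, which is < ε once |u + 2| < ε/5.
Take δ = min(1, ε/5). If 0 < |u + 2| < δ then both bounds hold and |u^2 − 4| ≤ 5|u + 2| < 5·(ε/5) = ε.

δ = min(1, ε/5)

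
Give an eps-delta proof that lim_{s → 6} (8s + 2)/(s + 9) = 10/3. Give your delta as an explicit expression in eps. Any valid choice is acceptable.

Let eps > 0 be given. We want delta > 0 with 0 < |s − 6| < delta ⇒ |(8s + 2)/(s + 9) − (10/3)| < eps.
Combining over a common denominator, (8s + 2)/(s + 9) − (10/3) = [(8s + 2)·15 − 50·(s + 9)] / [15·(s + 9)] = 70(s − 6) / (15(s + 9)).
So |(8s + 2)/(s + 9) − (10/3)| = 70|s − 6| / (15·|s + 9|).
Restrict delta ≤ 15/2. Then |s − 6| < 15/2 gives |s + 9| = |(s − 6) + 15| ≥ 15 − 15/2 = 15/2.
Hence |(8s + 2)/(s + 9) − (10/3)| < 70|s − 6|/(15·(15/2)) = (28/45)|s − 6|, which is < eps once |s − 6| < (45/28)eps.
Take delta = min(15/2, (45/28)eps). Then 0 < |s − 6| < delta forces both bounds, so |(8s + 2)/(s + 9) − (10/3)| < eps.

delta = min(15/2, (45/28)eps)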